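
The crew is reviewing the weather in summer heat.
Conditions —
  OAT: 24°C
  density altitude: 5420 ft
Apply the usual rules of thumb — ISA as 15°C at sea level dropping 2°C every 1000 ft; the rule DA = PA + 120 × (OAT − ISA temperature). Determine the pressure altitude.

DA = PA + 120 × (OAT − (15 − 2·PA/1000)) = PA + 120·OAT − 1800 + 0.24·PA = 1.24·PA + 120·OAT − 1800.
So 1.24·PA = 5420 − 120 × 24 + 1800 = 4340.
PA = 4340 / 1.24 = 3500 ft.

3500 ft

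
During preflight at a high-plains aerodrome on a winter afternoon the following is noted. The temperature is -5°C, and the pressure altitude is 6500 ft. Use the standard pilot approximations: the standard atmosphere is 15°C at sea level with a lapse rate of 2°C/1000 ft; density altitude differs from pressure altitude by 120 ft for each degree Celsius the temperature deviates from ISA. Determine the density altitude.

5660 ft

ISA temperature at 6500 ft = 15 − 2 × (6500/1000) = 2°C.
ISA deviation = -5 − 2 = -7°C.
Density altitude = 6500 + 120 × (-7) = 6500 + (-840) = 5660 ft.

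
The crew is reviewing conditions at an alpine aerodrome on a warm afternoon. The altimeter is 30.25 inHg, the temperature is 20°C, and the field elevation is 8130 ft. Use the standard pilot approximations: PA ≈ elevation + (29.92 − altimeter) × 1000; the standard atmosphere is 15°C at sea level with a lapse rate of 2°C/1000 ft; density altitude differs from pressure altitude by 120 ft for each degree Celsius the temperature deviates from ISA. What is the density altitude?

10272 ft

Pressure altitude = 8130 + (29.92 − 30.25) × 1000 = 8130 + (-330) = 7800 ft.
ISA temperature at 7800 ft = 15 − 2 × (7800/1000) = -0.6°C.
ISA deviation = 20 − (-0.6) = +20.6°C.
Density altitude = 7800 + 120 × (20.6) = 10272 ft.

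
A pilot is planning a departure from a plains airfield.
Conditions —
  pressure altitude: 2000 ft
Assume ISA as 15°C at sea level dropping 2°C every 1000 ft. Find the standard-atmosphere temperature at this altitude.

11°C

ISA temperature = 15 − 2 × (2000/1000) = 15 − 4 = 11°C.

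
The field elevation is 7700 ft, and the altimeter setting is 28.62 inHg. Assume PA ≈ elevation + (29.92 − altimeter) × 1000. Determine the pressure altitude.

9000 ft

Pressure correction = (29.92 − 28.62) × 1000 = +1300 ft.
Pressure altitude = 7700 + (+1300) = 9000 ft.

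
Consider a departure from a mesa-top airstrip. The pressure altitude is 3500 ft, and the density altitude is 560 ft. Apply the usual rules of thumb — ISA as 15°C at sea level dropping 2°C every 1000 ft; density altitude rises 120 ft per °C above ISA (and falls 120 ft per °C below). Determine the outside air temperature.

-16.5°C

Density altitude − pressure altitude = 560 − 3500 = -2940 ft.
At 120 ft/°C that is an ISA deviation of -2940/120 = -24.5°C.
ISA temperature at 3500 ft = 15 − 2 × (3500/1000) = 8°C.
OAT = ISA + deviation = 8 + (-24.5) = -16.5°C.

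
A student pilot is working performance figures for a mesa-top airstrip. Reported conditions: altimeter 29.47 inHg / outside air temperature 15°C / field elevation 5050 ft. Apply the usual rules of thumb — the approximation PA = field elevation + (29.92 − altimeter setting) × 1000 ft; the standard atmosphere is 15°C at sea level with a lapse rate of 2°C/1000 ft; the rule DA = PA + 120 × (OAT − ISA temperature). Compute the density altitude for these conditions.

6820 ft

Pressure altitude = 5050 + (29.92 − 29.47) × 1000 = 5050 + (+450) = 5500 ft.
ISA temperature at 5500 ft = 15 − 2 × (5500/1000) = 4°C.
ISA deviation = 15 − 4 = +11°C.
Density altitude = 5500 + 120 × (11) = 6820 ft.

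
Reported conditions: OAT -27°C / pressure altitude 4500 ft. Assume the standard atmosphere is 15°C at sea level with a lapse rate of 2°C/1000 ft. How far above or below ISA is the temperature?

ISA temperature at 4500 ft = 15 − 2 × (4500/1000) = 6°C.
Deviation = OAT − ISA = -27 − 6 = -33°C.

ISA-33°C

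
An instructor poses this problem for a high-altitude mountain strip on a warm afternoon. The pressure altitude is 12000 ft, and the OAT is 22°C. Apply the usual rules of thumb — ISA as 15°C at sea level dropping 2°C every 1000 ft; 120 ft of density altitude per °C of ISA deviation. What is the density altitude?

ISA temperature at 12000 ft = 15 − 2 × (12000/1000) = -9°C.
ISA deviation = 22 − (-9) = +31°C.
Density altitude = 12000 + 120 × (31) = 12000 + (+3720) = 15720 ft.

15720 ft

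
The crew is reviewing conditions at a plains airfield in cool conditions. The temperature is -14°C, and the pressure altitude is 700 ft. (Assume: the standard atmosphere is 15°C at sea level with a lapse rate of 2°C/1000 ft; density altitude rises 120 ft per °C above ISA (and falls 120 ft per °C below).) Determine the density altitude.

ISA temperature at 700 ft = 15 − 2 × (700/1000) = 13.6°C.
ISA deviation = -14 − 13.6 = -27.6°C.
Density altitude = 700 + 120 × (-27.6) = 700 + (-3312) = -2612 ft.

-2612 ft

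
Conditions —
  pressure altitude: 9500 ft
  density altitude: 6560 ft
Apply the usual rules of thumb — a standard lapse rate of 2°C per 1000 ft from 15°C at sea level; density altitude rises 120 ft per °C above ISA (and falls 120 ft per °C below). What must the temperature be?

Density altitude − pressure altitude = 6560 − 9500 = -2940 ft.
At 120 ft/°C that is an ISA deviation of -2940/120 = -24.5°C.
ISA temperature at 9500 ft = 15 − 2 × (9500/1000) = -4°C.
OAT = ISA + deviation = -4 + (-24.5) = -28.5°C.

-28.5°C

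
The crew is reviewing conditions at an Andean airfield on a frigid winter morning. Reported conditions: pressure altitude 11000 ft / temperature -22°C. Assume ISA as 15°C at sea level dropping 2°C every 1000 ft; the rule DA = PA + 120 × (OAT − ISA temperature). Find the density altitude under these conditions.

ISA temperature at 11000 ft = 15 − 2 × (11000/1000) = -7°C.
ISA deviation = -22 − (-7) = -15°C.
Density altitude = 11000 + 120 × (-15) = 11000 + (-1800) = 9200 ft.

9200 ft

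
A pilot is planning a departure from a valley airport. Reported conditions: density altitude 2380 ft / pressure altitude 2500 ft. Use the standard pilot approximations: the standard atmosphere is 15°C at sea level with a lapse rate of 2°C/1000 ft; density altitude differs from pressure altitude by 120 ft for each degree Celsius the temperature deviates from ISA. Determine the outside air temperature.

9°C

Density altitude − pressure altitude = 2380 − 2500 = -120 ft.
At 120 ft/°C that is an ISA deviation of -120/120 = -1°C.
ISA temperature at 2500 ft = 15 − 2 × (2500/1000) = 10°C.
OAT = ISA + deviation = 10 + (-1) = 9°C.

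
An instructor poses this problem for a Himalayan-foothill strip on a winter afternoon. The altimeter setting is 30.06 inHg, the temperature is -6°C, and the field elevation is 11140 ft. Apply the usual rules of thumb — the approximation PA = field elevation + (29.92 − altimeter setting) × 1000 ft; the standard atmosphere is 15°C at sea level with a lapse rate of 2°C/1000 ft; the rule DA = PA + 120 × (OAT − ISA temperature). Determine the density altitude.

11120 ft

Pressure altitude = 11140 + (29.92 − 30.06) × 1000 = 11140 + (-140) = 11000 ft.
ISA temperature at 11000 ft = 15 − 2 × (11000/1000) = -7°C.
ISA deviation = -6 − (-7) = +1°C.
Density altitude = 11000 + 120 × (1) = 11120 ft.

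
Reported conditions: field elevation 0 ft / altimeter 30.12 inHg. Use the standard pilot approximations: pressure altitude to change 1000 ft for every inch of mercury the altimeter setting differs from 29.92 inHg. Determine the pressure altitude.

Pressure correction = (29.92 − 30.12) × 1000 = -200 ft.
Pressure altitude = 0 + (-200) = -200 ft.

-200 ft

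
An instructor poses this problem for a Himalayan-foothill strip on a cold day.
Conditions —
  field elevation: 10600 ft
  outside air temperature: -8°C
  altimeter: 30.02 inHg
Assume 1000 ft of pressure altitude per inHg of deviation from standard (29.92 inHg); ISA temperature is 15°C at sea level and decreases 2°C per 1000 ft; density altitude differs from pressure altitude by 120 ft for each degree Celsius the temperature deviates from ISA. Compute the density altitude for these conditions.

Pressure altitude = 10600 + (29.92 − 30.02) × 1000 = 10600 + (-100) = 10500 ft.
ISA temperature at 10500 ft = 15 − 2 × (10500/1000) = -6°C.
ISA deviation = -8 − (-6) = -2°C.
Density altitude = 10500 + 120 × (-2) = 10260 ft.

10260 ft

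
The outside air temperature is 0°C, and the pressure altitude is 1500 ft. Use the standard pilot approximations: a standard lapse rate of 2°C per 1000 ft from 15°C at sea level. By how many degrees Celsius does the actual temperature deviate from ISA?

ISA-12°C

ISA temperature at 1500 ft = 15 − 2 × (1500/1000) = 12°C.
Deviation = OAT − ISA = 0 − 12 = -12°C.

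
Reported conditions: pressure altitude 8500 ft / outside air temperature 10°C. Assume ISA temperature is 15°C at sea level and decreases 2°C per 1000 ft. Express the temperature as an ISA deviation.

ISA temperature at 8500 ft = 15 − 2 × (8500/1000) = -2°C.
Deviation = OAT − ISA = 10 − (-2) = +12°C.

ISA+12°C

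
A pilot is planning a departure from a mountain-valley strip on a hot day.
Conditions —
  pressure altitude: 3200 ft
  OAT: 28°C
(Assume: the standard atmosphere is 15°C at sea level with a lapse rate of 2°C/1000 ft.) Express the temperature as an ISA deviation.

ISA+19.4°C

ISA temperature at 3200 ft = 15 − 2 × (3200/1000) = 8.6°C.
Deviation = OAT − ISA = 28 − 8.6 = +19.4°C.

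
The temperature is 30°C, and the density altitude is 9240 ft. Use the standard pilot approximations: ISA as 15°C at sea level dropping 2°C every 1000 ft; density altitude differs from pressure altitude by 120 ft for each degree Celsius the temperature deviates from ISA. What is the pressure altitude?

6000 ft

DA = PA + 120 × (OAT − (15 − 2·PA/1000)) = PA + 120·OAT − 1800 + 0.24·PA = 1.24·PA + 120·OAT − 1800.
So 1.24·PA = 9240 − 120 × 30 + 1800 = 7440.
PA = 7440 / 1.24 = 6000 ft.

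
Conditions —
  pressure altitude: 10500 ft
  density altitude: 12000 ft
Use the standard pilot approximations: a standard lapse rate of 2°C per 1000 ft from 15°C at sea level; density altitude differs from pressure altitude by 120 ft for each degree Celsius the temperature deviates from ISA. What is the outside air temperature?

Density altitude − pressure altitude = 12000 − 10500 = +1500 ft.
At 120 ft/°C that is an ISA deviation of 1500/120 = +12.5°C.
ISA temperature at 10500 ft = 15 − 2 × (10500/1000) = -6°C.
OAT = ISA + deviation = -6 + (+12.5) = 6.5°C.

6.5°C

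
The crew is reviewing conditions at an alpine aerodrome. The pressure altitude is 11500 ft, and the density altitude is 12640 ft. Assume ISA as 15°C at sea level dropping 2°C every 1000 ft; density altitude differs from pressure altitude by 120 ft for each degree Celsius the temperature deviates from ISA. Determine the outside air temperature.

Density altitude − pressure altitude = 12640 − 11500 = +1140 ft.
At 120 ft/°C that is an ISA deviation of 1140/120 = +9.5°C.
ISA temperature at 11500 ft = 15 − 2 × (11500/1000) = -8°C.
OAT = ISA + deviation = -8 + (+9.5) = 1.5°C.

1.5°C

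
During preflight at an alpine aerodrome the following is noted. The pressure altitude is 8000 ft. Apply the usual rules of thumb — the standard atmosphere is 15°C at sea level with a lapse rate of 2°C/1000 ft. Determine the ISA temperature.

-1°C

ISA temperature = 15 − 2 × (8000/1000) = 15 − 16 = -1°C.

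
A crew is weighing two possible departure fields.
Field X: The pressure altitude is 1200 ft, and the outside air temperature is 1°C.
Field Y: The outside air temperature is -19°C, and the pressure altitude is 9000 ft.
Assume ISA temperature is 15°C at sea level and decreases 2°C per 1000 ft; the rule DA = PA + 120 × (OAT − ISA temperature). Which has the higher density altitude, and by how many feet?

Field Y by 7272 ft

Field X: ISA temp = 12.6°C, deviation -11.6°C, DA = 1200 + 120 × (-11.6) = -192 ft.
Field Y: ISA temp = -3°C, deviation -16°C, DA = 9000 + 120 × (-16) = 7080 ft.
Field Y is higher by 7080 − (-192) = 7272 ft.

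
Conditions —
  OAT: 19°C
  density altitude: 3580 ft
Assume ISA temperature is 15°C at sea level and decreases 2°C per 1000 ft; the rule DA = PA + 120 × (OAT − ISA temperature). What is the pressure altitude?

DA = PA + 120 × (OAT − (15 − 2·PA/1000)) = PA + 120·OAT − 1800 + 0.24·PA = 1.24·PA + 120·OAT − 1800.
So 1.24·PA = 3580 − 120 × 19 + 1800 = 3100.
PA = 3100 / 1.24 = 2500 ft.

2500 ft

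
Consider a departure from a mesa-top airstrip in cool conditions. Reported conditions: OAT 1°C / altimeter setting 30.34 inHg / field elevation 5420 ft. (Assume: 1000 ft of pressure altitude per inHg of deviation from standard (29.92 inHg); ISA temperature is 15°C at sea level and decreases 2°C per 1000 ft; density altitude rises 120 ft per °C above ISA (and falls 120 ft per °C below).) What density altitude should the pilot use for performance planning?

4520 ft

Pressure altitude = 5420 + (29.92 − 30.34) × 1000 = 5420 + (-420) = 5000 ft.
ISA temperature at 5000 ft = 15 − 2 × (5000/1000) = 5°C.
ISA deviation = 1 − 5 = -4°C.
Density altitude = 5000 + 120 × (-4) = 4520 ft.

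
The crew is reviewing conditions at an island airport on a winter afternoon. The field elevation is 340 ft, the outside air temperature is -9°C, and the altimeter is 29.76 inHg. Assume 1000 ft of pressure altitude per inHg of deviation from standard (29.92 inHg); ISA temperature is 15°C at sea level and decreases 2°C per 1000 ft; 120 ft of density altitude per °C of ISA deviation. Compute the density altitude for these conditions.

-2260 ft

Pressure altitude = 340 + (29.92 − 29.76) × 1000 = 340 + (+160) = 500 ft.
ISA temperature at 500 ft = 15 − 2 × (500/1000) = 14°C.
ISA deviation = -9 − 14 = -23°C.
Density altitude = 500 + 120 × (-23) = -2260 ft.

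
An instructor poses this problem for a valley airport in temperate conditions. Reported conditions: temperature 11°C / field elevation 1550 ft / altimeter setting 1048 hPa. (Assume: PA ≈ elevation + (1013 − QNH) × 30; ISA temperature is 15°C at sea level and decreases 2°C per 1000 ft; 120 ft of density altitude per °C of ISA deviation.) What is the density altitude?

140 ft

Pressure altitude = 1550 + (1013 − 1048) × 30 = 1550 + (-1050) = 500 ft.
ISA temperature at 500 ft = 15 − 2 × (500/1000) = 14°C.
ISA deviation = 11 − 14 = -3°C.
Density altitude = 500 + 120 × (-3) = 140 ft.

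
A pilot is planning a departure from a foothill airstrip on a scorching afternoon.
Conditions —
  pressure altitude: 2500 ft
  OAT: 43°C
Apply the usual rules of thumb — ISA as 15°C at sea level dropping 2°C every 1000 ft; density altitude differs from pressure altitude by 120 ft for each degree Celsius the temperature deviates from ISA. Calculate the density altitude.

ISA temperature at 2500 ft = 15 − 2 × (2500/1000) = 10°C.
ISA deviation = 43 − 10 = +33°C.
Density altitude = 2500 + 120 × (33) = 2500 + (+3960) = 6460 ft.

6460 ft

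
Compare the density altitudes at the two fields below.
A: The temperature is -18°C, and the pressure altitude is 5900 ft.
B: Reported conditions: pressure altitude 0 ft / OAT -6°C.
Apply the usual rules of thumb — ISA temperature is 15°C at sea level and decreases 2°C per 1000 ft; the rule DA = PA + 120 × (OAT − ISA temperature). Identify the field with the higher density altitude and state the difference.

A by 5876 ft

A: ISA temp = 3.2°C, deviation -21.2°C, DA = 5900 + 120 × (-21.2) = 3356 ft.
B: ISA temp = 15°C, deviation -21°C, DA = 0 + 120 × (-21) = -2520 ft.
A is higher by 3356 − (-2520) = 5876 ft.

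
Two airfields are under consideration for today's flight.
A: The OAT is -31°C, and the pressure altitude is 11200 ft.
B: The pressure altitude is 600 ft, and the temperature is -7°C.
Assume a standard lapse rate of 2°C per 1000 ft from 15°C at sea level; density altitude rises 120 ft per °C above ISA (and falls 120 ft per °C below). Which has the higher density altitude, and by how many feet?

A by 10264 ft

A: ISA temp = -7.4°C, deviation -23.6°C, DA = 11200 + 120 × (-23.6) = 8368 ft.
B: ISA temp = 13.8°C, deviation -20.8°C, DA = 600 + 120 × (-20.8) = -1896 ft.
A is higher by 8368 − (-1896) = 10264 ft.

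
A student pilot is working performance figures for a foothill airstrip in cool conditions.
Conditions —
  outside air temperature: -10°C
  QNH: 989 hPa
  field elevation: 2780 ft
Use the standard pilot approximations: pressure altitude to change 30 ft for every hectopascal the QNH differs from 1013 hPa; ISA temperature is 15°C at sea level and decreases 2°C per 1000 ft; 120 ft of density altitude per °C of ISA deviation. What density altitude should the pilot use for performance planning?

Pressure altitude = 2780 + (1013 − 989) × 30 = 2780 + (+720) = 3500 ft.
ISA temperature at 3500 ft = 15 − 2 × (3500/1000) = 8°C.
ISA deviation = -10 − 8 = -18°C.
Density altitude = 3500 + 120 × (-18) = 1340 ft.

1340 ft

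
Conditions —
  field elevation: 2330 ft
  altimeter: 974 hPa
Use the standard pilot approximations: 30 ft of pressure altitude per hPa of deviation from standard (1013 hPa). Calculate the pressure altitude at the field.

3500 ft

Pressure correction = (1013 − 974) × 30 = +1170 ft.
Pressure altitude = 2330 + (+1170) = 3500 ft.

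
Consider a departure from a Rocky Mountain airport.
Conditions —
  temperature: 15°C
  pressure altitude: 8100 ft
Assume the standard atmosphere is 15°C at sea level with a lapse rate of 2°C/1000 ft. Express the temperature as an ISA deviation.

ISA+16.2°C

ISA temperature at 8100 ft = 15 − 2 × (8100/1000) = -1.2°C.
Deviation = OAT − ISA = 15 − (-1.2) = +16.2°C.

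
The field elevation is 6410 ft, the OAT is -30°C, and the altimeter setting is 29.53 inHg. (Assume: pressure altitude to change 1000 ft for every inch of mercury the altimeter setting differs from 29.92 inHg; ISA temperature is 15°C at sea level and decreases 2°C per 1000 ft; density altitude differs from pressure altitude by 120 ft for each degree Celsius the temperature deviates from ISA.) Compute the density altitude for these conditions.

Pressure altitude = 6410 + (29.92 − 29.53) × 1000 = 6410 + (+390) = 6800 ft.
ISA temperature at 6800 ft = 15 − 2 × (6800/1000) = 1.4°C.
ISA deviation = -30 − 1.4 = -31.4°C.
Density altitude = 6800 + 120 × (-31.4) = 3032 ft.

3032 ft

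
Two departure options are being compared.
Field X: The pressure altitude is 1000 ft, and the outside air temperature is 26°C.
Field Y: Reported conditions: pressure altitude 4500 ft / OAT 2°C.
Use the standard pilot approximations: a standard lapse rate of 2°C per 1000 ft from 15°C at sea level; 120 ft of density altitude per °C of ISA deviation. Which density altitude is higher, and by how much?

Field X: ISA temp = 13°C, deviation +13°C, DA = 1000 + 120 × 13 = 2560 ft.
Field Y: ISA temp = 6°C, deviation -4°C, DA = 4500 + 120 × (-4) = 4020 ft.
Field Y is higher by 4020 − 2560 = 1460 ft.

Field Y by 1460 ft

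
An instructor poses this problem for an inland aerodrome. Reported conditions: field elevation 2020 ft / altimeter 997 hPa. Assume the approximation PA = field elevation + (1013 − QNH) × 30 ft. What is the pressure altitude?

Pressure correction = (1013 − 997) × 30 = +480 ft.
Pressure altitude = 2020 + (+480) = 2500 ft.

2500 ft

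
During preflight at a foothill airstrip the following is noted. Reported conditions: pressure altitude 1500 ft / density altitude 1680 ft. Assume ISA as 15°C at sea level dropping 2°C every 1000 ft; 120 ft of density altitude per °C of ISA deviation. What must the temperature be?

Density altitude − pressure altitude = 1680 − 1500 = +180 ft.
At 120 ft/°C that is an ISA deviation of 180/120 = +1.5°C.
ISA temperature at 1500 ft = 15 − 2 × (1500/1000) = 12°C.
OAT = ISA + deviation = 12 + (+1.5) = 13.5°C.

13.5°C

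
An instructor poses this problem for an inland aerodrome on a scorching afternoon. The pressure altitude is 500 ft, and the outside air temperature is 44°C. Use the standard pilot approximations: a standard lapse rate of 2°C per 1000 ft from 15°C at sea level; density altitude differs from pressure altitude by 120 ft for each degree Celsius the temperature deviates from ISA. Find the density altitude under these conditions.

ISA temperature at 500 ft = 15 − 2 × (500/1000) = 14°C.
ISA deviation = 44 − 14 = +30°C.
Density altitude = 500 + 120 × (30) = 500 + (+3600) = 4100 ft.

4100 ft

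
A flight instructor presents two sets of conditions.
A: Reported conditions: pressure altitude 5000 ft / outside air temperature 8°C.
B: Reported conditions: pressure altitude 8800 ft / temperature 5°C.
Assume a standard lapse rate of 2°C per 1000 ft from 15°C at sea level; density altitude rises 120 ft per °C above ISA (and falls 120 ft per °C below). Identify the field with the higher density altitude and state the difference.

B by 4352 ft

A: ISA temp = 5°C, deviation +3°C, DA = 5000 + 120 × 3 = 5360 ft.
B: ISA temp = -2.6°C, deviation +7.6°C, DA = 8800 + 120 × 7.6 = 9712 ft.
B is higher by 9712 − 5360 = 4352 ft.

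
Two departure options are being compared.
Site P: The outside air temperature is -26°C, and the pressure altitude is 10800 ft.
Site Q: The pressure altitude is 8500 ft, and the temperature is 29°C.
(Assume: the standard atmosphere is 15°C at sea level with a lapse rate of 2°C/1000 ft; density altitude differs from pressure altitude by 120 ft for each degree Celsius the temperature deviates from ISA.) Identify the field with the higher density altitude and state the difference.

Site P: ISA temp = -6.6°C, deviation -19.4°C, DA = 10800 + 120 × (-19.4) = 8472 ft.
Site Q: ISA temp = -2°C, deviation +31°C, DA = 8500 + 120 × 31 = 12220 ft.
Site Q is higher by 12220 − 8472 = 3748 ft.

Site Q by 3748 ft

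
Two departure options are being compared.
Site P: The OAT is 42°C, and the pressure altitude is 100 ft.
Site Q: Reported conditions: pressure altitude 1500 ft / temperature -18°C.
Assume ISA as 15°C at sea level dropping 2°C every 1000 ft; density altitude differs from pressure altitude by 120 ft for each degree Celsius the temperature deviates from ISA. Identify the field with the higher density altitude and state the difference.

Site P: ISA temp = 14.8°C, deviation +27.2°C, DA = 100 + 120 × 27.2 = 3364 ft.
Site Q: ISA temp = 12°C, deviation -30°C, DA = 1500 + 120 × (-30) = -2100 ft.
Site P is higher by 3364 − (-2100) = 5464 ft.

Site P by 5464 ft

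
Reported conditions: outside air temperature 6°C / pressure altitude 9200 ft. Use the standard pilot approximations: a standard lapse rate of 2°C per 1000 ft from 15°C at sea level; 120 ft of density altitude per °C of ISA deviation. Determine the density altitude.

10328 ft

ISA temperature at 9200 ft = 15 − 2 × (9200/1000) = -3.4°C.
ISA deviation = 6 − (-3.4) = +9.4°C.
Density altitude = 9200 + 120 × (9.4) = 9200 + (+1128) = 10328 ft.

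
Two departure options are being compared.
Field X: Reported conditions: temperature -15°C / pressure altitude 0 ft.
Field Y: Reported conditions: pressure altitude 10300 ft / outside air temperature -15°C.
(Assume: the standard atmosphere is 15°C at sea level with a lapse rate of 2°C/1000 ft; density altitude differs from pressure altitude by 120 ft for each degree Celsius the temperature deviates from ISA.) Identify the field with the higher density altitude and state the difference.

Field Y by 12772 ft

Field X: ISA temp = 15°C, deviation -30°C, DA = 0 + 120 × (-30) = -3600 ft.
Field Y: ISA temp = -5.6°C, deviation -9.4°C, DA = 10300 + 120 × (-9.4) = 9172 ft.
Field Y is higher by 9172 − (-3600) = 12772 ft.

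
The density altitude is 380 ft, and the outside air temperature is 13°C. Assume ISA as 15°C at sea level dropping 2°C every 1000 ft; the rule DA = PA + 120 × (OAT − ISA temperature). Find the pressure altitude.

DA = PA + 120 × (OAT − (15 − 2·PA/1000)) = PA + 120·OAT − 1800 + 0.24·PA = 1.24·PA + 120·OAT − 1800.
So 1.24·PA = 380 − 120 × 13 + 1800 = 620.
PA = 620 / 1.24 = 500 ft.

500 ft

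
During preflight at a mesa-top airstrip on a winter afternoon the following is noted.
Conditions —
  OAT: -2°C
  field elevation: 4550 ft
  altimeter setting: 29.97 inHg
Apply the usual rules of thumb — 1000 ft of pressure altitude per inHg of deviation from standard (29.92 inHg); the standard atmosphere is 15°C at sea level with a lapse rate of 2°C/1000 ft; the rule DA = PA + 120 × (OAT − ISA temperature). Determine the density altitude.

Pressure altitude = 4550 + (29.92 − 29.97) × 1000 = 4550 + (-50) = 4500 ft.
ISA temperature at 4500 ft = 15 − 2 × (4500/1000) = 6°C.
ISA deviation = -2 − 6 = -8°C.
Density altitude = 4500 + 120 × (-8) = 3540 ft.

3540 ft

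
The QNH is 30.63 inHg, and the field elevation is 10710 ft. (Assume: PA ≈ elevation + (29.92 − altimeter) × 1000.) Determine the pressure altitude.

Pressure correction = (29.92 − 30.63) × 1000 = -710 ft.
Pressure altitude = 10710 + (-710) = 10000 ft.

10000 ft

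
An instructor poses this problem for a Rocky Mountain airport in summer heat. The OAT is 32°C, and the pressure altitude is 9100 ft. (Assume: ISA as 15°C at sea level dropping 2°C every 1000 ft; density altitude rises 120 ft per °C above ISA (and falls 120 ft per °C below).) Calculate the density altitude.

ISA temperature at 9100 ft = 15 − 2 × (9100/1000) = -3.2°C.
ISA deviation = 32 − (-3.2) = +35.2°C.
Density altitude = 9100 + 120 × (35.2) = 9100 + (+4224) = 13324 ft.

13324 ft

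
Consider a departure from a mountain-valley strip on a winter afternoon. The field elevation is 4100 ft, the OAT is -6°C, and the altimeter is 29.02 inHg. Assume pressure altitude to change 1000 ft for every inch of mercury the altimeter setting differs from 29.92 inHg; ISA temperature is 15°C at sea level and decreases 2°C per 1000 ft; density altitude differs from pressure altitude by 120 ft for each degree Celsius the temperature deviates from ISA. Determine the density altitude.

Pressure altitude = 4100 + (29.92 − 29.02) × 1000 = 4100 + (+900) = 5000 ft.
ISA temperature at 5000 ft = 15 − 2 × (5000/1000) = 5°C.
ISA deviation = -6 − 5 = -11°C.
Density altitude = 5000 + 120 × (-11) = 3680 ft.

3680 ft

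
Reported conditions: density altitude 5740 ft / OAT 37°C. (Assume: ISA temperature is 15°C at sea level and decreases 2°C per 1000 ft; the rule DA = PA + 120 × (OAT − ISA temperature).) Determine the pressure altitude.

2500 ft

DA = PA + 120 × (OAT − (15 − 2·PA/1000)) = PA + 120·OAT − 1800 + 0.24·PA = 1.24·PA + 120·OAT − 1800.
So 1.24·PA = 5740 − 120 × 37 + 1800 = 3100.
PA = 3100 / 1.24 = 2500 ft.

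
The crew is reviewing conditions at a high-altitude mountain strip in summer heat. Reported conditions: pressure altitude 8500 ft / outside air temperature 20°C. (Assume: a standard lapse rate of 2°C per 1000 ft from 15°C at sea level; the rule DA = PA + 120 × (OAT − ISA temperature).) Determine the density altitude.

11140 ft

ISA temperature at 8500 ft = 15 − 2 × (8500/1000) = -2°C.
ISA deviation = 20 − (-2) = +22°C.
Density altitude = 8500 + 120 × (22) = 8500 + (+2640) = 11140 ft.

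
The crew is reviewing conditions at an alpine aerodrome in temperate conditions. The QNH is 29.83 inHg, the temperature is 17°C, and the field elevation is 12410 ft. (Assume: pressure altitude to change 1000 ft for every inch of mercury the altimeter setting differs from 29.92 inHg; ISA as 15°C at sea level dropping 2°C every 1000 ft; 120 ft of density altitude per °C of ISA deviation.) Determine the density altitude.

15740 ft

Pressure altitude = 12410 + (29.92 − 29.83) × 1000 = 12410 + (+90) = 12500 ft.
ISA temperature at 12500 ft = 15 − 2 × (12500/1000) = -10°C.
ISA deviation = 17 − (-10) = +27°C.
Density altitude = 12500 + 120 × (27) = 15740 ft.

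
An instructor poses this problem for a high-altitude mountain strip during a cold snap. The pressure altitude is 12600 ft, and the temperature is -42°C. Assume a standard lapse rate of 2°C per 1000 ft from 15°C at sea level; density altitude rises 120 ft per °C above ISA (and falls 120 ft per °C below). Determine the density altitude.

8784 ft

ISA temperature at 12600 ft = 15 − 2 × (12600/1000) = -10.2°C.
ISA deviation = -42 − (-10.2) = -31.8°C.
Density altitude = 12600 + 120 × (-31.8) = 12600 + (-3816) = 8784 ft.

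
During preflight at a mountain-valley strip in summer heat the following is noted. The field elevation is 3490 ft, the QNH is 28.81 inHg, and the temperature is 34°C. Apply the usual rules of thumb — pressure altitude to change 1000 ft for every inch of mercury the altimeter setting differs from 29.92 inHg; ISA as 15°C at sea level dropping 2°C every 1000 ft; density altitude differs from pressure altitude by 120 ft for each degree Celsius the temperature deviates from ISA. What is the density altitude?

Pressure altitude = 3490 + (29.92 − 28.81) × 1000 = 3490 + (+1110) = 4600 ft.
ISA temperature at 4600 ft = 15 − 2 × (4600/1000) = 5.8°C.
ISA deviation = 34 − 5.8 = +28.2°C.
Density altitude = 4600 + 120 × (28.2) = 7984 ft.

7984 ft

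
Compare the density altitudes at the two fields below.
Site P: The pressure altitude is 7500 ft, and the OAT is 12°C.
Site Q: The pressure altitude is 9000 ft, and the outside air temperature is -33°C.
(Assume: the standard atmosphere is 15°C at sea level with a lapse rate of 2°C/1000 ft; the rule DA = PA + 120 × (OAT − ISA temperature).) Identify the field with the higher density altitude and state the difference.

Site P by 3540 ft

Site P: ISA temp = 0°C, deviation +12°C, DA = 7500 + 120 × 12 = 8940 ft.
Site Q: ISA temp = -3°C, deviation -30°C, DA = 9000 + 120 × (-30) = 5400 ft.
Site P is higher by 8940 − 5400 = 3540 ft.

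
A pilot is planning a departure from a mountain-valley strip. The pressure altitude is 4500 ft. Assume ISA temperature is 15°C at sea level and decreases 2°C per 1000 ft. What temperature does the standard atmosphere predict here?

6°C

ISA temperature = 15 − 2 × (4500/1000) = 15 − 9 = 6°C.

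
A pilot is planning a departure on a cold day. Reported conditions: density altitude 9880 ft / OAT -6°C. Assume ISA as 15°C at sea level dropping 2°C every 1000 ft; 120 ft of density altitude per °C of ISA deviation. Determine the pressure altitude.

10000 ft

DA = PA + 120 × (OAT − (15 − 2·PA/1000)) = PA + 120·OAT − 1800 + 0.24·PA = 1.24·PA + 120·OAT − 1800.
So 1.24·PA = 9880 − 120 × (-6) + 1800 = 12400.
PA = 12400 / 1.24 = 10000 ft.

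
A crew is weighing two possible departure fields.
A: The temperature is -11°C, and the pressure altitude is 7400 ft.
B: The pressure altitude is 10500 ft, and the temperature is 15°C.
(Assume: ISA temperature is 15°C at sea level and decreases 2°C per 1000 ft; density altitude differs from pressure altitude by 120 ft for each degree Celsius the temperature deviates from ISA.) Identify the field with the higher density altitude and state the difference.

A: ISA temp = 0.2°C, deviation -11.2°C, DA = 7400 + 120 × (-11.2) = 6056 ft.
B: ISA temp = -6°C, deviation +21°C, DA = 10500 + 120 × 21 = 13020 ft.
B is higher by 13020 − 6056 = 6964 ft.

B by 6964 ft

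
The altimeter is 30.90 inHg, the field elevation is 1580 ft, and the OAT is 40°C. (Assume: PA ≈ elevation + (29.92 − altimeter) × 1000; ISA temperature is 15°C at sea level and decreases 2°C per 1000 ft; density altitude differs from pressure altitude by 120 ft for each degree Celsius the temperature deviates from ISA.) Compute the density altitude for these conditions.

Pressure altitude = 1580 + (29.92 − 30.90) × 1000 = 1580 + (-980) = 600 ft.
ISA temperature at 600 ft = 15 − 2 × (600/1000) = 13.8°C.
ISA deviation = 40 − 13.8 = +26.2°C.
Density altitude = 600 + 120 × (26.2) = 3744 ft.

3744 ft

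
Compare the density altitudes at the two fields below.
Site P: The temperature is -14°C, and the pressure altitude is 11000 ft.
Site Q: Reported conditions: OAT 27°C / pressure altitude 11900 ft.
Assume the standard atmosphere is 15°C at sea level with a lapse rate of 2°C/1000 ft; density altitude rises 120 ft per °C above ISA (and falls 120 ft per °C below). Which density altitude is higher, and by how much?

Site Q by 6036 ft

Site P: ISA temp = -7°C, deviation -7°C, DA = 11000 + 120 × (-7) = 10160 ft.
Site Q: ISA temp = -8.8°C, deviation +35.8°C, DA = 11900 + 120 × 35.8 = 16196 ft.
Site Q is higher by 16196 − 10160 = 6036 ft.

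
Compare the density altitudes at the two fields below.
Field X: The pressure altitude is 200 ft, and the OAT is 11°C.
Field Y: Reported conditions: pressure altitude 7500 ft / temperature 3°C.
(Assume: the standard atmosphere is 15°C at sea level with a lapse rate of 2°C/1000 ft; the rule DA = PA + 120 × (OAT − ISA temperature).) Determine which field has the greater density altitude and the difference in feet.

Field Y by 8092 ft

Field X: ISA temp = 14.6°C, deviation -3.6°C, DA = 200 + 120 × (-3.6) = -232 ft.
Field Y: ISA temp = 0°C, deviation +3°C, DA = 7500 + 120 × 3 = 7860 ft.
Field Y is higher by 7860 − (-232) = 8092 ft.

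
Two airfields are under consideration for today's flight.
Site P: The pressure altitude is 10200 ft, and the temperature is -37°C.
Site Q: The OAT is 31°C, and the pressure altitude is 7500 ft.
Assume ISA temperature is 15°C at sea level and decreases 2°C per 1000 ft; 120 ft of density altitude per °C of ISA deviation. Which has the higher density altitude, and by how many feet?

Site P: ISA temp = -5.4°C, deviation -31.6°C, DA = 10200 + 120 × (-31.6) = 6408 ft.
Site Q: ISA temp = 0°C, deviation +31°C, DA = 7500 + 120 × 31 = 11220 ft.
Site Q is higher by 11220 − 6408 = 4812 ft.

Site Q by 4812 ft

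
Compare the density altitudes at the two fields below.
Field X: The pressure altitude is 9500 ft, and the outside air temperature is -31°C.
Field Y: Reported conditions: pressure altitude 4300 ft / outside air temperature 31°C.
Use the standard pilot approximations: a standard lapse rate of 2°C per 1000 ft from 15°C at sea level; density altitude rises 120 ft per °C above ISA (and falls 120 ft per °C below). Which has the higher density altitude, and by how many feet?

Field Y by 992 ft

Field X: ISA temp = -4°C, deviation -27°C, DA = 9500 + 120 × (-27) = 6260 ft.
Field Y: ISA temp = 6.4°C, deviation +24.6°C, DA = 4300 + 120 × 24.6 = 7252 ft.
Field Y is higher by 7252 − 6260 = 992 ft.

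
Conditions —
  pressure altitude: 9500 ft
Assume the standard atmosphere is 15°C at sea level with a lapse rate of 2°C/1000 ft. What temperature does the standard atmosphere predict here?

-4°C

ISA temperature = 15 − 2 × (9500/1000) = 15 − 19 = -4°C.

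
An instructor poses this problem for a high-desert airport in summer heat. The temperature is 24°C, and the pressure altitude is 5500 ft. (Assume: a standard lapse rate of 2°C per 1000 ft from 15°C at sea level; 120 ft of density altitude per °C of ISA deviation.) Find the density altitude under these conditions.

7900 ft

ISA temperature at 5500 ft = 15 − 2 × (5500/1000) = 4°C.
ISA deviation = 24 − 4 = +20°C.
Density altitude = 5500 + 120 × (20) = 5500 + (+2400) = 7900 ft.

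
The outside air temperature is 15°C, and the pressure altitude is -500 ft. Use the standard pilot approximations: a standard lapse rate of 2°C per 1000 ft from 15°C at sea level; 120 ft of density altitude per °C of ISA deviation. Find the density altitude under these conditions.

-620 ft

ISA temperature at -500 ft = 15 − 2 × (-500/1000) = 16°C.
ISA deviation = 15 − 16 = -1°C.
Density altitude = -500 + 120 × (-1) = -500 + (-120) = -620 ft.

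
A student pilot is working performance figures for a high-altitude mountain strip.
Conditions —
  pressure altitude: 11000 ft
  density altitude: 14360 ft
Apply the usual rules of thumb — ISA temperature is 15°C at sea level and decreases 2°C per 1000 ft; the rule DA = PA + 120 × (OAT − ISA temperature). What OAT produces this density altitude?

Density altitude − pressure altitude = 14360 − 11000 = +3360 ft.
At 120 ft/°C that is an ISA deviation of 3360/120 = +28°C.
ISA temperature at 11000 ft = 15 − 2 × (11000/1000) = -7°C.
OAT = ISA + deviation = -7 + (+28) = 21°C.

21°C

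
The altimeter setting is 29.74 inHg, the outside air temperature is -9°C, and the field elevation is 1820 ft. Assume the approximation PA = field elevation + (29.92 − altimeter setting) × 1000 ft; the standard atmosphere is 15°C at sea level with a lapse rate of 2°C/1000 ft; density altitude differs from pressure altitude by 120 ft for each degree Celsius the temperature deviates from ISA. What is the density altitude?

Pressure altitude = 1820 + (29.92 − 29.74) × 1000 = 1820 + (+180) = 2000 ft.
ISA temperature at 2000 ft = 15 − 2 × (2000/1000) = 11°C.
ISA deviation = -9 − 11 = -20°C.
Density altitude = 2000 + 120 × (-20) = -400 ft.

-400 ft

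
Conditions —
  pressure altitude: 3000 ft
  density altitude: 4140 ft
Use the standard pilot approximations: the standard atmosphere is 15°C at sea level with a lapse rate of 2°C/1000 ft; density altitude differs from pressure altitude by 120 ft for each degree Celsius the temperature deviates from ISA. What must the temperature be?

Density altitude − pressure altitude = 4140 − 3000 = +1140 ft.
At 120 ft/°C that is an ISA deviation of 1140/120 = +9.5°C.
ISA temperature at 3000 ft = 15 − 2 × (3000/1000) = 9°C.
OAT = ISA + deviation = 9 + (+9.5) = 18.5°C.

18.5°C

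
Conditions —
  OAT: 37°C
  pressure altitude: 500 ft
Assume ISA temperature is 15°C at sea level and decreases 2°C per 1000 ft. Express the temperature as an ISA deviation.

ISA+23°C

ISA temperature at 500 ft = 15 − 2 × (500/1000) = 14°C.
Deviation = OAT − ISA = 37 − 14 = +23°C.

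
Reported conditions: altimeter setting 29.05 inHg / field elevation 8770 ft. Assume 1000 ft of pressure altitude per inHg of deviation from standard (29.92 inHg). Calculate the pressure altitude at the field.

Pressure correction = (29.92 − 29.05) × 1000 = +870 ft.
Pressure altitude = 8770 + (+870) = 9640 ft.

9640 ft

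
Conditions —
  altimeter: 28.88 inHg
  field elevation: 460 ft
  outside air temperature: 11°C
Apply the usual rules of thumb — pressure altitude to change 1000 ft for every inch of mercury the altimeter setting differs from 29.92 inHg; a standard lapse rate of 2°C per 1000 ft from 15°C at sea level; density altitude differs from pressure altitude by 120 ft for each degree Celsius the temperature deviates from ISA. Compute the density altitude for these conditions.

1380 ft

Pressure altitude = 460 + (29.92 − 28.88) × 1000 = 460 + (+1040) = 1500 ft.
ISA temperature at 1500 ft = 15 − 2 × (1500/1000) = 12°C.
ISA deviation = 11 − 12 = -1°C.
Density altitude = 1500 + 120 × (-1) = 1380 ft.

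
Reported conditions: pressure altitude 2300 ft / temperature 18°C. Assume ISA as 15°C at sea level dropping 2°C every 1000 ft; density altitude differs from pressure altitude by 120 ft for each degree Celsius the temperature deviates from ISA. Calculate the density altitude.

ISA temperature at 2300 ft = 15 − 2 × (2300/1000) = 10.4°C.
ISA deviation = 18 − 10.4 = +7.6°C.
Density altitude = 2300 + 120 × (7.6) = 2300 + (+912) = 3212 ft.

3212 ft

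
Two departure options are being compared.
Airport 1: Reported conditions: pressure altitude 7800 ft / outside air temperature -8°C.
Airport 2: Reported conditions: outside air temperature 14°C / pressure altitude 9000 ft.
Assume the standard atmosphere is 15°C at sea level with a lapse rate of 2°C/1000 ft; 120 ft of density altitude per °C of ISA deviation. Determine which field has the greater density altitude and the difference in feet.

Airport 2 by 4128 ft

Airport 1: ISA temp = -0.6°C, deviation -7.4°C, DA = 7800 + 120 × (-7.4) = 6912 ft.
Airport 2: ISA temp = -3°C, deviation +17°C, DA = 9000 + 120 × 17 = 11040 ft.
Airport 2 is higher by 11040 − 6912 = 4128 ft.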